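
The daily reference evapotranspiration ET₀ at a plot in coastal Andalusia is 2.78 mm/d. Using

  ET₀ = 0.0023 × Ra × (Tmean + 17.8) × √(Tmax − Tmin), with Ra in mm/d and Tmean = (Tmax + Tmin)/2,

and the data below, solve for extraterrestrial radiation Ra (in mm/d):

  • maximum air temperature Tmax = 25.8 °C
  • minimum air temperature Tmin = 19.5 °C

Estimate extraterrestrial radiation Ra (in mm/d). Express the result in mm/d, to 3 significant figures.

Tmean = 22.65 °C; √ΔT = 2.5100
Ra = ET₀ / [0.0023 × (Tmean+17.8) × √ΔT] = 2.78 / (0.0023 × 40.45 × 2.5100) = 11.905 mm/d

11.9 mm/d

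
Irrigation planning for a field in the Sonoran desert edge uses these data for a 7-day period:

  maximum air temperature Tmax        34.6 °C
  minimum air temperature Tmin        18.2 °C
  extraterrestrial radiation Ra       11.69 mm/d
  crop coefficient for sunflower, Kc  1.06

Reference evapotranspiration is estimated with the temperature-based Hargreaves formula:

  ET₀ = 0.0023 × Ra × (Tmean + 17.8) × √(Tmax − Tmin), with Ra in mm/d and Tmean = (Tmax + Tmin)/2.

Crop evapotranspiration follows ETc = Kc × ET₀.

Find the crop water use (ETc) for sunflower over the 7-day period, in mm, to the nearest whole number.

36 mm

Tmean = (34.6 + 18.2)/2 = 26.40 °C
ET₀ = 0.0023 × 11.69 × (26.40 + 17.8) × √16.4 = 0.0023 × 11.69 × 44.20 × 4.0497 = 4.8127 mm/d
ETc = Kc × ET₀ = 1.06 × 4.8127 = 5.1015 mm/d
Over 7 days: 5.1015 × 7 = 35.711 mm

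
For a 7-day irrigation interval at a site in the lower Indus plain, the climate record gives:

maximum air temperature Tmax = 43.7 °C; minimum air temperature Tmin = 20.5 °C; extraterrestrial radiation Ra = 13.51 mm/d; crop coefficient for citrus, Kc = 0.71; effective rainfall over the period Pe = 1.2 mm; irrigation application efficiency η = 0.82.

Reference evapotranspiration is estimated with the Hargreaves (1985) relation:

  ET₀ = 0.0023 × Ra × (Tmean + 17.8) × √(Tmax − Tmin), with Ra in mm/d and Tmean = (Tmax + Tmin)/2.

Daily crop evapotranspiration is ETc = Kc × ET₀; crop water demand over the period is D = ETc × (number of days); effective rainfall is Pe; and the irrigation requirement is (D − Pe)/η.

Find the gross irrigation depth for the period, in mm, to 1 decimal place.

Tmean = (43.7 + 20.5)/2 = 32.10 °C
ET₀ = 0.0023 × 13.51 × (32.10 + 17.8) × √23.2 = 0.0023 × 13.51 × 49.90 × 4.8166 = 7.4683 mm/d
ETc = Kc × ET₀ = 0.71 × 7.4683 = 5.3025 mm/d
Crop demand D = ETc × 7 d = 5.3025 × 7 = 37.118 mm
D − Pe = 37.118 − 1.2 = 35.918 mm
Gross irrigation = 35.918 / 0.82 = 43.802 mm

43.8 mm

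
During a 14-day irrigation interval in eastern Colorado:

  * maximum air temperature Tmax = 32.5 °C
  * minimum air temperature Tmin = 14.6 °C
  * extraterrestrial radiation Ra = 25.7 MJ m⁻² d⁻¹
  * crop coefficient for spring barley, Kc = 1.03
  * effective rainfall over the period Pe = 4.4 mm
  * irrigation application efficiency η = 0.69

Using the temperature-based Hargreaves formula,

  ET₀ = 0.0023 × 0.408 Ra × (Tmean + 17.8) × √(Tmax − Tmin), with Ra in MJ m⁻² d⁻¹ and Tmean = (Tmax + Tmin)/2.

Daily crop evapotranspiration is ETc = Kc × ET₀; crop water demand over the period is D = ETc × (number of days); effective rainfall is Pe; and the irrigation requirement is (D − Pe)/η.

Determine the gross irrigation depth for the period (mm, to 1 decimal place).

81.8 mm

Tmean = (32.5 + 14.6)/2 = 23.55 °C
0.408 Ra = 0.408 × 25.7 = 10.4856 mm/d equivalent
ET₀ = 0.0023 × 10.4856 × (23.55 + 17.8) × √17.9 = 0.0023 × 10.4856 × 41.35 × 4.2308 = 4.2191 mm/d
ETc = Kc × ET₀ = 1.03 × 4.2191 = 4.3457 mm/d
Crop demand D = ETc × 14 d = 4.3457 × 14 = 60.840 mm
D − Pe = 60.840 − 4.4 = 56.440 mm
Gross irrigation = 56.440 / 0.69 = 81.797 mm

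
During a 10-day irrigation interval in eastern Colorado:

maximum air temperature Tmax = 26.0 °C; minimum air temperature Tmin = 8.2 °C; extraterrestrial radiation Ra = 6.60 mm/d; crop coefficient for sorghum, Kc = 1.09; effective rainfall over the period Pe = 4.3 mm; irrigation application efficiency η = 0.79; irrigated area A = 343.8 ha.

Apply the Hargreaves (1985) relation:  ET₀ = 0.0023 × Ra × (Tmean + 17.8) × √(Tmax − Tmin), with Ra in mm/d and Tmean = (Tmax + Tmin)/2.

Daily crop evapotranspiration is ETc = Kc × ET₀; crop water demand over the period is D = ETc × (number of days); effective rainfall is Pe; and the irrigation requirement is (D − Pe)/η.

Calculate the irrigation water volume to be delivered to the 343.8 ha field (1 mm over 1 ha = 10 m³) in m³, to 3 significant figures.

87300 m³

Tmean = (26.0 + 8.2)/2 = 17.10 °C
ET₀ = 0.0023 × 6.60 × (17.10 + 17.8) × √17.8 = 0.0023 × 6.60 × 34.90 × 4.2190 = 2.2352 mm/d
ETc = Kc × ET₀ = 1.09 × 2.2352 = 2.4364 mm/d
Crop demand D = ETc × 10 d = 2.4364 × 10 = 24.364 mm
D − Pe = 24.364 − 4.3 = 20.064 mm
Gross irrigation = 20.064 / 0.79 = 25.397 mm
Volume = 25.397 mm × 343.8 ha × 10 = 87314.9 m³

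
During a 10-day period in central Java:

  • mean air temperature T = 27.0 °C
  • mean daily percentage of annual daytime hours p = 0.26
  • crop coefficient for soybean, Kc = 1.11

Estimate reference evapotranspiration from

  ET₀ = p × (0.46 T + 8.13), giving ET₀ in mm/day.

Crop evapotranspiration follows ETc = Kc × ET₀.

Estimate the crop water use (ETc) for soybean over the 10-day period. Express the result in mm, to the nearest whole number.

ET₀ = 0.26 × (0.46 × 27.0 + 8.13) = 0.26 × 20.550 = 5.3430 mm/d
ETc = Kc × ET₀ = 1.11 × 5.3430 = 5.9307 mm/d
Over 10 days: 5.9307 × 10 = 59.307 mm

59 mm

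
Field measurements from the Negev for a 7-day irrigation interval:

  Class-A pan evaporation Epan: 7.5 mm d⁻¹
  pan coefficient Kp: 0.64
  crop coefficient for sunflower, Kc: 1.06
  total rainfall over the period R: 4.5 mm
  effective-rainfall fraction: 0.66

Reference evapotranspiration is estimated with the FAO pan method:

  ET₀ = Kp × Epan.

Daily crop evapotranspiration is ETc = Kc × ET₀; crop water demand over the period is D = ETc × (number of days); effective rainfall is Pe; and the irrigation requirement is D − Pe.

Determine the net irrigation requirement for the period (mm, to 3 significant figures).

32.6 mm

ET₀ = 0.64 × 7.5 = 4.8000 mm/d
ETc = Kc × ET₀ = 1.06 × 4.8000 = 5.0880 mm/d
Crop demand D = ETc × 7 d = 5.0880 × 7 = 35.616 mm
Pe = 0.66 × 4.5 = 2.970 mm
D − Pe = 35.616 − 2.970 = 32.646 mm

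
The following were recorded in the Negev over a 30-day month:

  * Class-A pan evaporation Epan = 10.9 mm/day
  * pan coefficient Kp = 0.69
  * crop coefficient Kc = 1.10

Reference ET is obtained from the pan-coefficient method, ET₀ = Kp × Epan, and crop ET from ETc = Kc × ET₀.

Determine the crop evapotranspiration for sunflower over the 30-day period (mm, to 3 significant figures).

248 mm

ET₀ = 0.69 × 10.9 = 7.5210 mm/d
ETc = Kc × ET₀ = 1.10 × 7.5210 = 8.2731 mm/d
Over 30 days: 8.2731 × 30 = 248.193 mm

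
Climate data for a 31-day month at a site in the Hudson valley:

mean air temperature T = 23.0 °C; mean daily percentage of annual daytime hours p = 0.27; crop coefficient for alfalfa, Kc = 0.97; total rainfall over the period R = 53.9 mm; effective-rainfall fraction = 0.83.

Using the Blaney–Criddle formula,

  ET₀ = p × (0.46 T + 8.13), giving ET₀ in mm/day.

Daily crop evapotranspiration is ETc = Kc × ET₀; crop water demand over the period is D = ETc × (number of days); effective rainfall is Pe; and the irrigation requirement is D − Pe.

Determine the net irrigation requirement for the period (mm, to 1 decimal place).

ET₀ = 0.27 × (0.46 × 23.0 + 8.13) = 0.27 × 18.710 = 5.0517 mm/d
ETc = Kc × ET₀ = 0.97 × 5.0517 = 4.9001 mm/d
Crop demand D = ETc × 31 d = 4.9001 × 31 = 151.903 mm
Pe = 0.83 × 53.9 = 44.737 mm
D − Pe = 151.903 − 44.737 = 107.166 mm

107.2 mm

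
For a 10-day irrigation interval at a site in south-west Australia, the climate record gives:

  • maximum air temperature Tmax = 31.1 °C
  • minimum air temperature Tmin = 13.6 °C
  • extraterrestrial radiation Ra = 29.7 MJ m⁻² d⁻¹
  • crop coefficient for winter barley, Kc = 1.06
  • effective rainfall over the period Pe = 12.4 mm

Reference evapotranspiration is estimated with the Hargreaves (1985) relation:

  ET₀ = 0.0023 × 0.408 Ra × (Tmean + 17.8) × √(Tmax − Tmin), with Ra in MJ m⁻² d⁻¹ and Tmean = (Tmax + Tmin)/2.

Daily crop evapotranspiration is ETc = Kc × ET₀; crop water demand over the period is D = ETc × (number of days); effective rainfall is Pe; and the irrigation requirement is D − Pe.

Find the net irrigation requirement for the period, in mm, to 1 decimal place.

Tmean = (31.1 + 13.6)/2 = 22.35 °C
0.408 Ra = 0.408 × 29.7 = 12.1176 mm/d equivalent
ET₀ = 0.0023 × 12.1176 × (22.35 + 17.8) × √17.5 = 0.0023 × 12.1176 × 40.15 × 4.1833 = 4.6811 mm/d
ETc = Kc × ET₀ = 1.06 × 4.6811 = 4.9620 mm/d
Crop demand D = ETc × 10 d = 4.9620 × 10 = 49.620 mm
D − Pe = 49.620 − 12.4 = 37.220 mm

37.2 mm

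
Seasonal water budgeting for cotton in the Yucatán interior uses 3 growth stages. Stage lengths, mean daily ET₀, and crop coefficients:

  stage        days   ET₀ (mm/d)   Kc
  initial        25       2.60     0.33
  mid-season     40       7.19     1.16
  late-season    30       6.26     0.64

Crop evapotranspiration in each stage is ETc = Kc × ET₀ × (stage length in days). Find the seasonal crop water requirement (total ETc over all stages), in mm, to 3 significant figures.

initial: 0.33 × 2.60 × 25 = 21.45 mm
mid-season: 1.16 × 7.19 × 40 = 333.62 mm
late-season: 0.64 × 6.26 × 30 = 120.19 mm
Seasonal total = 475.26 mm

475 mm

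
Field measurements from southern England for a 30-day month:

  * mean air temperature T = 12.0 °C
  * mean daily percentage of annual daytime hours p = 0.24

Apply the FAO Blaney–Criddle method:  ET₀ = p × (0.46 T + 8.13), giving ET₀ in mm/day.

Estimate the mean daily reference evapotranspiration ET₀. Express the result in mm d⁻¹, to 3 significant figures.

3.28 mm d⁻¹

ET₀ = 0.24 × (0.46 × 12.0 + 8.13) = 0.24 × 13.650 = 3.2760 mm/d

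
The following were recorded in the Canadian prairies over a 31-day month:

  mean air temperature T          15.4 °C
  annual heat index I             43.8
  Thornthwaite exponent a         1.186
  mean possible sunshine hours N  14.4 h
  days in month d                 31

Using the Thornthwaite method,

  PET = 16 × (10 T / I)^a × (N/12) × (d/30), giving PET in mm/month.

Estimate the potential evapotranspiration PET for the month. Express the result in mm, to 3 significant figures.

10T/I = 10 × 15.4 / 43.8 = 3.5160
(10T/I)^a = 3.5160^1.186 = 4.4424
Uncorrected PET = 16 × 4.4424 = 71.078 mm
Correction = (N/12)(d/30) = (14.4/12)(31/30) = 1.2400
PET = 71.078 × 1.2400 = 88.137 mm/month

88.1 mm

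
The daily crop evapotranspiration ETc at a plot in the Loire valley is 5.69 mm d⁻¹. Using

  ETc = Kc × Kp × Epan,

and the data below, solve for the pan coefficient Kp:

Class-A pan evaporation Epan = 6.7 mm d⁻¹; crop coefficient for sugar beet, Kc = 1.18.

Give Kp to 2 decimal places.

ETc = Kc × Kp × Epan  ⇒  Kp = ETc / (Kc × Epan)
Kp = 5.69 / (1.18 × 6.7) = 5.69 / 7.906 = 0.7197

0.72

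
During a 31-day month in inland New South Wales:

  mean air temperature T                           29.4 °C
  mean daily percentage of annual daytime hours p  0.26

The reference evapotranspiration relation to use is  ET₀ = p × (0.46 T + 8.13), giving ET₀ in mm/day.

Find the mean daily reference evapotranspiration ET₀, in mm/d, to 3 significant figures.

ET₀ = 0.26 × (0.46 × 29.4 + 8.13) = 0.26 × 21.654 = 5.6300 mm/d

5.63 mm/d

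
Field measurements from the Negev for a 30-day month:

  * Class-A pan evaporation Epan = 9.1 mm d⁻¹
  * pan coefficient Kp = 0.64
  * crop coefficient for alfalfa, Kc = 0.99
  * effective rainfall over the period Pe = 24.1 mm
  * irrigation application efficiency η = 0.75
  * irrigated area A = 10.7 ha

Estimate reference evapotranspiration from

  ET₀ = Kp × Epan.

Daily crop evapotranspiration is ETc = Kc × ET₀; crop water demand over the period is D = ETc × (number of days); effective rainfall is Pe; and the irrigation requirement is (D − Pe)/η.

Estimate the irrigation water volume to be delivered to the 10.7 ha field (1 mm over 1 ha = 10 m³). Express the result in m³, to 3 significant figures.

ET₀ = 0.64 × 9.1 = 5.8240 mm/d
ETc = Kc × ET₀ = 0.99 × 5.8240 = 5.7658 mm/d
Crop demand D = ETc × 30 d = 5.7658 × 30 = 172.974 mm
D − Pe = 172.974 − 24.1 = 148.874 mm
Gross irrigation = 148.874 / 0.75 = 198.499 mm
Volume = 198.499 mm × 10.7 ha × 10 = 21239.4 m³

21200 m³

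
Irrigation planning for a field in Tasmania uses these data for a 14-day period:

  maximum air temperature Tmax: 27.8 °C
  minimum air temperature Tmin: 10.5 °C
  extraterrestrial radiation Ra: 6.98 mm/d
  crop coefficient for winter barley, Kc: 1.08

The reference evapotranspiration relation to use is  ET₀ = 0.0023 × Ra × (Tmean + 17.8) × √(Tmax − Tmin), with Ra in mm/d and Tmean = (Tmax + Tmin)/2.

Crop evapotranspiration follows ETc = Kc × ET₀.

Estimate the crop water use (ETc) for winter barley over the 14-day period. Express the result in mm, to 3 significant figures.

37.3 mm

Tmean = (27.8 + 10.5)/2 = 19.15 °C
ET₀ = 0.0023 × 6.98 × (19.15 + 17.8) × √17.3 = 0.0023 × 6.98 × 36.95 × 4.1593 = 2.4673 mm/d
ETc = Kc × ET₀ = 1.08 × 2.4673 = 2.6647 mm/d
Over 14 days: 2.6647 × 14 = 37.306 mm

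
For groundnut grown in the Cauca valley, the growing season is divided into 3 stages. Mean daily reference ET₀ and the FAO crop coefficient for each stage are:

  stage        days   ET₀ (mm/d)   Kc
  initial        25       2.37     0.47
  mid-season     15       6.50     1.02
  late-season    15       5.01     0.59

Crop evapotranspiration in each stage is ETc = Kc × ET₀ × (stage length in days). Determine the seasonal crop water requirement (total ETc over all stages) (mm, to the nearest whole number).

initial: 0.47 × 2.37 × 25 = 27.85 mm
mid-season: 1.02 × 6.50 × 15 = 99.45 mm
late-season: 0.59 × 5.01 × 15 = 44.34 mm
Seasonal total = 171.64 mm

172 mm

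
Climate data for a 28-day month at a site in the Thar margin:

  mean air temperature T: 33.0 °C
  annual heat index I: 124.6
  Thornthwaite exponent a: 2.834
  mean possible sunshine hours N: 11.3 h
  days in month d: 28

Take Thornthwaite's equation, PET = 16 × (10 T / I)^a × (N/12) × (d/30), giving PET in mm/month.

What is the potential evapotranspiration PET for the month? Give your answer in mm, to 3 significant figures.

222 mm

10T/I = 10 × 33.0 / 124.6 = 2.6485
(10T/I)^a = 2.6485^2.834 = 15.8045
Uncorrected PET = 16 × 15.8045 = 252.872 mm
Correction = (N/12)(d/30) = (11.3/12)(28/30) = 0.8789
PET = 252.872 × 0.8789 = 222.249 mm/month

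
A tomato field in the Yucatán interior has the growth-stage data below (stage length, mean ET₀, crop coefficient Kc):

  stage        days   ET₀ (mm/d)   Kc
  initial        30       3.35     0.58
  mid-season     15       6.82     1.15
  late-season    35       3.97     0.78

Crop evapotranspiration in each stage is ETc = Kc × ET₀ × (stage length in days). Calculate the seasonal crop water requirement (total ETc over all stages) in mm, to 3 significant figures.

284 mm

initial: 0.58 × 3.35 × 30 = 58.29 mm
mid-season: 1.15 × 6.82 × 15 = 117.65 mm
late-season: 0.78 × 3.97 × 35 = 108.38 mm
Seasonal total = 284.32 mm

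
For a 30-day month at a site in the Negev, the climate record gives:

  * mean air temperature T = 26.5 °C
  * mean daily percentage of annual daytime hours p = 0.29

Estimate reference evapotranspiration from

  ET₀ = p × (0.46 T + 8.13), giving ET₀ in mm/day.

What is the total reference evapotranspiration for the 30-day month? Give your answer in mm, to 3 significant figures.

ET₀ = 0.29 × (0.46 × 26.5 + 8.13) = 0.29 × 20.320 = 5.8928 mm/d
Monthly total = 5.8928 × 30 = 176.784 mm

177 mm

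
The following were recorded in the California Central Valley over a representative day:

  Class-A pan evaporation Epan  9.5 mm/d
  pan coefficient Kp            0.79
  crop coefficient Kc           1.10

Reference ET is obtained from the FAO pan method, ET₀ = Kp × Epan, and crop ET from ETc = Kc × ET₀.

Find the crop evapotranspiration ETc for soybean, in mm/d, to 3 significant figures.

ET₀ = 0.79 × 9.5 = 7.5050 mm/d
ETc = Kc × ET₀ = 1.10 × 7.5050 = 8.2555 mm/d

8.26 mm/d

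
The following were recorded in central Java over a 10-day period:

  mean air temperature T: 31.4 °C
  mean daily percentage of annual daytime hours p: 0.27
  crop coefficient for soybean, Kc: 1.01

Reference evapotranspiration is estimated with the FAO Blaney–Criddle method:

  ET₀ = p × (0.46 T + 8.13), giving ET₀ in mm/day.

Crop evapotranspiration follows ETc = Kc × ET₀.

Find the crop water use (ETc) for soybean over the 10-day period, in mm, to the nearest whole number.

ET₀ = 0.27 × (0.46 × 31.4 + 8.13) = 0.27 × 22.574 = 6.0950 mm/d
ETc = Kc × ET₀ = 1.01 × 6.0950 = 6.1560 mm/d
Over 10 days: 6.1560 × 10 = 61.560 mm

62 mm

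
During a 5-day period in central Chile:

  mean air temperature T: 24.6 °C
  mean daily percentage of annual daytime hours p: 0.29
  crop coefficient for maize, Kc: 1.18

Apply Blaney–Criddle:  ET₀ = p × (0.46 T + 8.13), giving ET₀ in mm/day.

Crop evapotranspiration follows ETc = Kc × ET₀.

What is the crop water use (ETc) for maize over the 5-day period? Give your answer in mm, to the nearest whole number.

33 mm

ET₀ = 0.29 × (0.46 × 24.6 + 8.13) = 0.29 × 19.446 = 5.6393 mm/d
ETc = Kc × ET₀ = 1.18 × 5.6393 = 6.6544 mm/d
Over 5 days: 6.6544 × 5 = 33.272 mm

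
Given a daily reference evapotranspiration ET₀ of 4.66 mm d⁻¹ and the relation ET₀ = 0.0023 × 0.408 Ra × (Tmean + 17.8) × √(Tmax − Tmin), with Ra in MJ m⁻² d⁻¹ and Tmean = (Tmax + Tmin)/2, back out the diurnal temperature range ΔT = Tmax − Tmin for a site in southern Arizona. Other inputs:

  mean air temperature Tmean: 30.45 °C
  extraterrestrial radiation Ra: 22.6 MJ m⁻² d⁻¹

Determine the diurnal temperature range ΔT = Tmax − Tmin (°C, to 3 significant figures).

√ΔT = ET₀ / [0.0023 × 0.408 × Ra × (Tmean+17.8)] = 4.66 / (0.0023 × 9.2208 × 48.25) = 4.5540
ΔT = 4.5540² = 20.739 °C

20.7 °C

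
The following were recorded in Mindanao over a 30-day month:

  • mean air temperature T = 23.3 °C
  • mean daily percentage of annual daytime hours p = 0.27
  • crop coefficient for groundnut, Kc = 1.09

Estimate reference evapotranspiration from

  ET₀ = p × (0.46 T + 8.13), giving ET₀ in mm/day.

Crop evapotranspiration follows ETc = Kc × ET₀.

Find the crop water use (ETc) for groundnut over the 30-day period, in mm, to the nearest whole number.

166 mm

ET₀ = 0.27 × (0.46 × 23.3 + 8.13) = 0.27 × 18.848 = 5.0890 mm/d
ETc = Kc × ET₀ = 1.09 × 5.0890 = 5.5470 mm/d
Over 30 days: 5.5470 × 30 = 166.410 mm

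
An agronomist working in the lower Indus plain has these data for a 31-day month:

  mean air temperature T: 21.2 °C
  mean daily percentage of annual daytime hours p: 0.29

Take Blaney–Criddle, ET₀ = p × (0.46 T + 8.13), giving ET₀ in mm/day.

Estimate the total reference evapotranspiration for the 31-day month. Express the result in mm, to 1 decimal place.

ET₀ = 0.29 × (0.46 × 21.2 + 8.13) = 0.29 × 17.882 = 5.1858 mm/d
Monthly total = 5.1858 × 31 = 160.760 mm

160.8 mm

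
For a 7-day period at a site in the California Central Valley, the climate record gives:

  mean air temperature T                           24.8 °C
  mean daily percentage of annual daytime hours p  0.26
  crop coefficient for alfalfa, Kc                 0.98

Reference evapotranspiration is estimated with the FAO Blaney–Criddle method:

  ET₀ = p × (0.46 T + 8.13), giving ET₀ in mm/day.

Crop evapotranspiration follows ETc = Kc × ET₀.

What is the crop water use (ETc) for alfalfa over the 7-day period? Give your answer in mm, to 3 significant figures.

34.8 mm

ET₀ = 0.26 × (0.46 × 24.8 + 8.13) = 0.26 × 19.538 = 5.0799 mm/d
ETc = Kc × ET₀ = 0.98 × 5.0799 = 4.9783 mm/d
Over 7 days: 4.9783 × 7 = 34.848 mm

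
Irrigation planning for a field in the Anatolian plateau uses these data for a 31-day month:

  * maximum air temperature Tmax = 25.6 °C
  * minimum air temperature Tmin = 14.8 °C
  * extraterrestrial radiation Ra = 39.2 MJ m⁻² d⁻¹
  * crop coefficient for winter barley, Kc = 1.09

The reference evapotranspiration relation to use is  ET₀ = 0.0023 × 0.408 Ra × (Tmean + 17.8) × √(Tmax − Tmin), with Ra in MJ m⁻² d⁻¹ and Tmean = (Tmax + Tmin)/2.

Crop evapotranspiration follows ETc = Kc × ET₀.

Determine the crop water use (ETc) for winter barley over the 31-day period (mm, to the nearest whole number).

Tmean = (25.6 + 14.8)/2 = 20.20 °C
0.408 Ra = 0.408 × 39.2 = 15.9936 mm/d equivalent
ET₀ = 0.0023 × 15.9936 × (20.20 + 17.8) × √10.8 = 0.0023 × 15.9936 × 38.00 × 3.2863 = 4.5937 mm/d
ETc = Kc × ET₀ = 1.09 × 4.5937 = 5.0071 mm/d
Over 31 days: 5.0071 × 31 = 155.220 mm

155 mm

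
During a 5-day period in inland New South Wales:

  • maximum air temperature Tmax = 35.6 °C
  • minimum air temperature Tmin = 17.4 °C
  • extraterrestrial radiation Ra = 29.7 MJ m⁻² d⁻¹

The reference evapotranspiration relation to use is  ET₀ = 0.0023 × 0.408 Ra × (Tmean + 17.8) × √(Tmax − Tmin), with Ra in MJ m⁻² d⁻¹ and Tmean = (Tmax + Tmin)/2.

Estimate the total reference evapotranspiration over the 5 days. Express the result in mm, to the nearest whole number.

26 mm

Tmean = (35.6 + 17.4)/2 = 26.50 °C
0.408 Ra = 0.408 × 29.7 = 12.1176 mm/d equivalent
ET₀ = 0.0023 × 12.1176 × (26.50 + 17.8) × √18.2 = 0.0023 × 12.1176 × 44.30 × 4.2661 = 5.2672 mm/d
Over 5 days: 5.2672 × 5 = 26.336 mm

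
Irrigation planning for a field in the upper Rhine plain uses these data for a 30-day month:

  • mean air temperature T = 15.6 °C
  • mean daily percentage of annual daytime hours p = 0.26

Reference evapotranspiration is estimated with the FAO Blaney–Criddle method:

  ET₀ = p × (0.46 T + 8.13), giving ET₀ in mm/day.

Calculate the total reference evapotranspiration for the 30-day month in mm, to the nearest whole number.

119 mm

ET₀ = 0.26 × (0.46 × 15.6 + 8.13) = 0.26 × 15.306 = 3.9796 mm/d
Monthly total = 3.9796 × 30 = 119.388 mm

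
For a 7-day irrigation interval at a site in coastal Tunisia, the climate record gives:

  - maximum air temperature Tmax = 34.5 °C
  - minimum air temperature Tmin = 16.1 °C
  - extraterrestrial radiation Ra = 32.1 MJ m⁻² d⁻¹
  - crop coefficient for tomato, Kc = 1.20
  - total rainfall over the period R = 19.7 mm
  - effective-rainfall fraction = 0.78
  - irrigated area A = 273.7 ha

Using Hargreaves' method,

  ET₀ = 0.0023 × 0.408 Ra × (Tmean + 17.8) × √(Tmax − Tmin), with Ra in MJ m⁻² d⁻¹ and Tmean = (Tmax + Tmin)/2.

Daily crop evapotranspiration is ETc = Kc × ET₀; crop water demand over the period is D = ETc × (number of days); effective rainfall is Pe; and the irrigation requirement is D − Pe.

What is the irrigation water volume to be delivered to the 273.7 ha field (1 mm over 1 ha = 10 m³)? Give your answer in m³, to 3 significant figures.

Tmean = (34.5 + 16.1)/2 = 25.30 °C
0.408 Ra = 0.408 × 32.1 = 13.0968 mm/d equivalent
ET₀ = 0.0023 × 13.0968 × (25.30 + 17.8) × √18.4 = 0.0023 × 13.0968 × 43.10 × 4.2895 = 5.5690 mm/d
ETc = Kc × ET₀ = 1.20 × 5.5690 = 6.6828 mm/d
Crop demand D = ETc × 7 d = 6.6828 × 7 = 46.780 mm
Pe = 0.78 × 19.7 = 15.366 mm
D − Pe = 46.780 − 15.366 = 31.414 mm
Volume = 31.414 mm × 273.7 ha × 10 = 85980.1 m³

86000 m³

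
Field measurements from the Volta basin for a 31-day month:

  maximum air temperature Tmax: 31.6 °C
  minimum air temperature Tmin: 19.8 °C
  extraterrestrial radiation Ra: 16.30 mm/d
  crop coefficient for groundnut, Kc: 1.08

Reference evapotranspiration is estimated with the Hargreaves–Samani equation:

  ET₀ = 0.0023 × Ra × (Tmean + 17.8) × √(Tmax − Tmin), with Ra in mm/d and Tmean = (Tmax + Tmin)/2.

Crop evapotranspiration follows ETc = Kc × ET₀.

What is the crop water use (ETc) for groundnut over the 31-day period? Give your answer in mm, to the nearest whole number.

188 mm

Tmean = (31.6 + 19.8)/2 = 25.70 °C
ET₀ = 0.0023 × 16.30 × (25.70 + 17.8) × √11.8 = 0.0023 × 16.30 × 43.50 × 3.4351 = 5.6020 mm/d
ETc = Kc × ET₀ = 1.08 × 5.6020 = 6.0502 mm/d
Over 31 days: 6.0502 × 31 = 187.556 mm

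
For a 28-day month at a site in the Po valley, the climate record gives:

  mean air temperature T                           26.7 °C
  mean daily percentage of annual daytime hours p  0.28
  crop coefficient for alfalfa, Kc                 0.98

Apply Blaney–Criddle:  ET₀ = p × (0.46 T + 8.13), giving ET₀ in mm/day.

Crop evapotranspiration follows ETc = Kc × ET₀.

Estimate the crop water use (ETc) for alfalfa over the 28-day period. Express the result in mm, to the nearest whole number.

ET₀ = 0.28 × (0.46 × 26.7 + 8.13) = 0.28 × 20.412 = 5.7154 mm/d
ETc = Kc × ET₀ = 0.98 × 5.7154 = 5.6011 mm/d
Over 28 days: 5.6011 × 28 = 156.831 mm

157 mm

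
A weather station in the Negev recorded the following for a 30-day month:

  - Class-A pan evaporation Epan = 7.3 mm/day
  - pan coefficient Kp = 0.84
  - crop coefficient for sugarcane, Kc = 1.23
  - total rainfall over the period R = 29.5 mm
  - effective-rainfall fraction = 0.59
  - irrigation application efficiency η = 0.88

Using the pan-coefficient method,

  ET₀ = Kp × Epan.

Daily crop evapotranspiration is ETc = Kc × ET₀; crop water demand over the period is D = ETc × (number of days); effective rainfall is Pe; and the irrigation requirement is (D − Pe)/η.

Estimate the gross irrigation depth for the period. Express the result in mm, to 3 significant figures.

ET₀ = 0.84 × 7.3 = 6.1320 mm/d
ETc = Kc × ET₀ = 1.23 × 6.1320 = 7.5424 mm/d
Crop demand D = ETc × 30 d = 7.5424 × 30 = 226.272 mm
Pe = 0.59 × 29.5 = 17.405 mm
D − Pe = 226.272 − 17.405 = 208.867 mm
Gross irrigation = 208.867 / 0.88 = 237.349 mm

237 mm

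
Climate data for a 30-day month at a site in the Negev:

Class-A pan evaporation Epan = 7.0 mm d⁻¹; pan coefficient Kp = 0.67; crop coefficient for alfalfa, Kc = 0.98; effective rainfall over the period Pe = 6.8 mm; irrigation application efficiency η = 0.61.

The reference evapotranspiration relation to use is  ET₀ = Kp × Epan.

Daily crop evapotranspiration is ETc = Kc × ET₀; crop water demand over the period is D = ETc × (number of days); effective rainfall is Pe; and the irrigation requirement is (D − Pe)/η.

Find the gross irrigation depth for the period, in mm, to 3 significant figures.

ET₀ = 0.67 × 7.0 = 4.6900 mm/d
ETc = Kc × ET₀ = 0.98 × 4.6900 = 4.5962 mm/d
Crop demand D = ETc × 30 d = 4.5962 × 30 = 137.886 mm
D − Pe = 137.886 − 6.8 = 131.086 mm
Gross irrigation = 131.086 / 0.61 = 214.895 mm

215 mm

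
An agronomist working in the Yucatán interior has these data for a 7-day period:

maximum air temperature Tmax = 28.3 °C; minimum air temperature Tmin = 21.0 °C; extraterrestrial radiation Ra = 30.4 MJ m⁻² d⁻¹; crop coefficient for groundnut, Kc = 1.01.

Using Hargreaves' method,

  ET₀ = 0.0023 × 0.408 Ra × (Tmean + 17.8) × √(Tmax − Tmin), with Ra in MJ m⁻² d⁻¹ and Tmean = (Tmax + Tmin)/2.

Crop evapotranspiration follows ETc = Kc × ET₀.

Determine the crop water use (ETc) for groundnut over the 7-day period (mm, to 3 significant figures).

Tmean = (28.3 + 21.0)/2 = 24.65 °C
0.408 Ra = 0.408 × 30.4 = 12.4032 mm/d equivalent
ET₀ = 0.0023 × 12.4032 × (24.65 + 17.8) × √7.3 = 0.0023 × 12.4032 × 42.45 × 2.7019 = 3.2720 mm/d
ETc = Kc × ET₀ = 1.01 × 3.2720 = 3.3047 mm/d
Over 7 days: 3.3047 × 7 = 23.133 mm

23.1 mm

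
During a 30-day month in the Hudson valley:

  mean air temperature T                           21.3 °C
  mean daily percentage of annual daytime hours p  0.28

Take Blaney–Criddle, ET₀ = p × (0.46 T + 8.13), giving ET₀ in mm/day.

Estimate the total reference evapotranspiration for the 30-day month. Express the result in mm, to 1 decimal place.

ET₀ = 0.28 × (0.46 × 21.3 + 8.13) = 0.28 × 17.928 = 5.0198 mm/d
Monthly total = 5.0198 × 30 = 150.594 mm

150.6 mm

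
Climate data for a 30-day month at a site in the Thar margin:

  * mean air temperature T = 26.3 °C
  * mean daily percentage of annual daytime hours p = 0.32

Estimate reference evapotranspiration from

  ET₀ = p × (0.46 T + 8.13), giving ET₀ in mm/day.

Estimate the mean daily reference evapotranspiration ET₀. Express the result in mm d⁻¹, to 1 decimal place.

6.5 mm d⁻¹

ET₀ = 0.32 × (0.46 × 26.3 + 8.13) = 0.32 × 20.228 = 6.4730 mm/d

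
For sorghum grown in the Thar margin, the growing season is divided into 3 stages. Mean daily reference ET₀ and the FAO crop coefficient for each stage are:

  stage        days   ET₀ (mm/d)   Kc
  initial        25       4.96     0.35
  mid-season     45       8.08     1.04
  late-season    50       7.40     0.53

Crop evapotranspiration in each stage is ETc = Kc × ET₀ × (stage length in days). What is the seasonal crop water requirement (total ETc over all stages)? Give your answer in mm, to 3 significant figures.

618 mm

initial: 0.35 × 4.96 × 25 = 43.40 mm
mid-season: 1.04 × 8.08 × 45 = 378.14 mm
late-season: 0.53 × 7.40 × 50 = 196.10 mm
Seasonal total = 617.64 mm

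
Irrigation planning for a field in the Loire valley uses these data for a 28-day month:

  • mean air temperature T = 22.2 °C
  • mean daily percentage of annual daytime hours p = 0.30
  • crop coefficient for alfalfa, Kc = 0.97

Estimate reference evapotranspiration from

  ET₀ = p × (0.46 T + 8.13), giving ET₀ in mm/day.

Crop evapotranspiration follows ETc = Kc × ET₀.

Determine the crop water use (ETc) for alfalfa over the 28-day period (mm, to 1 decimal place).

149.5 mm

ET₀ = 0.30 × (0.46 × 22.2 + 8.13) = 0.30 × 18.342 = 5.5026 mm/d
ETc = Kc × ET₀ = 0.97 × 5.5026 = 5.3375 mm/d
Over 28 days: 5.3375 × 28 = 149.450 mm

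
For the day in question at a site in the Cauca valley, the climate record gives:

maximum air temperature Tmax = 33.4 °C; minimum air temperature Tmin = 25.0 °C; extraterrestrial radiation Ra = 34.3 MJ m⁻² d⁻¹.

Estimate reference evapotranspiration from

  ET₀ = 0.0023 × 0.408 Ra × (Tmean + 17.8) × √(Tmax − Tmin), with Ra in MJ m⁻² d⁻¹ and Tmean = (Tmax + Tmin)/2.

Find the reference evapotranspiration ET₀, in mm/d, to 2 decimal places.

4.38 mm/d

Tmean = (33.4 + 25.0)/2 = 29.20 °C
0.408 Ra = 0.408 × 34.3 = 13.9944 mm/d equivalent
ET₀ = 0.0023 × 13.9944 × (29.20 + 17.8) × √8.4 = 0.0023 × 13.9944 × 47.00 × 2.8983 = 4.3845 mm/d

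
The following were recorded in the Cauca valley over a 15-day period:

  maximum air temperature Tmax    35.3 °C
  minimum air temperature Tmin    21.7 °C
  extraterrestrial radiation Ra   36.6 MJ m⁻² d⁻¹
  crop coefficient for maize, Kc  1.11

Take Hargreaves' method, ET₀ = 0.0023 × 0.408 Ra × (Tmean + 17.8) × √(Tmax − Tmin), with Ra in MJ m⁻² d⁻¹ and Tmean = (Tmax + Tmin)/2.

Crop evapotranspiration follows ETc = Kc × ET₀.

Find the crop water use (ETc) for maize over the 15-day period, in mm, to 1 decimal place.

97.6 mm

Tmean = (35.3 + 21.7)/2 = 28.50 °C
0.408 Ra = 0.408 × 36.6 = 14.9328 mm/d equivalent
ET₀ = 0.0023 × 14.9328 × (28.50 + 17.8) × √13.6 = 0.0023 × 14.9328 × 46.30 × 3.6878 = 5.8643 mm/d
ETc = Kc × ET₀ = 1.11 × 5.8643 = 6.5094 mm/d
Over 15 days: 6.5094 × 15 = 97.641 mm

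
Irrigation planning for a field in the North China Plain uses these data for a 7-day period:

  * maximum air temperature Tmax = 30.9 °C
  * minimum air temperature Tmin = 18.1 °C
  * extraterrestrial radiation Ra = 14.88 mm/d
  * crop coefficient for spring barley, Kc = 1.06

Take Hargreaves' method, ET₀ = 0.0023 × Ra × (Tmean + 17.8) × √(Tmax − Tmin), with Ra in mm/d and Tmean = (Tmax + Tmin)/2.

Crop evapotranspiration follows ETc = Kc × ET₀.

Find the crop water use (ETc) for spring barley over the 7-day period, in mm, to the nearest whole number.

Tmean = (30.9 + 18.1)/2 = 24.50 °C
ET₀ = 0.0023 × 14.88 × (24.50 + 17.8) × √12.8 = 0.0023 × 14.88 × 42.30 × 3.5777 = 5.1793 mm/d
ETc = Kc × ET₀ = 1.06 × 5.1793 = 5.4901 mm/d
Over 7 days: 5.4901 × 7 = 38.431 mm

38 mm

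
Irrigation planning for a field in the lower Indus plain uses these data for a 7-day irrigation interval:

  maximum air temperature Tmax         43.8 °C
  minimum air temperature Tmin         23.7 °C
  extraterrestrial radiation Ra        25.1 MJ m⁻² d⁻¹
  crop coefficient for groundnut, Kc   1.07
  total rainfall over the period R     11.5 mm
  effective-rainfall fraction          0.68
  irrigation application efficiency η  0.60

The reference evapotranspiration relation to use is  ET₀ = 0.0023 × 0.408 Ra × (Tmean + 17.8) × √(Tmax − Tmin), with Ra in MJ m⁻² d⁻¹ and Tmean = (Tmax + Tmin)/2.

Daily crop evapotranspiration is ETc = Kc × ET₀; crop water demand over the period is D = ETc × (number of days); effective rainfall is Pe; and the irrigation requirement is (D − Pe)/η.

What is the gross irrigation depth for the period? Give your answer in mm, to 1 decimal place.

54.9 mm

Tmean = (43.8 + 23.7)/2 = 33.75 °C
0.408 Ra = 0.408 × 25.1 = 10.2408 mm/d equivalent
ET₀ = 0.0023 × 10.2408 × (33.75 + 17.8) × √20.1 = 0.0023 × 10.2408 × 51.55 × 4.4833 = 5.4436 mm/d
ETc = Kc × ET₀ = 1.07 × 5.4436 = 5.8247 mm/d
Crop demand D = ETc × 7 d = 5.8247 × 7 = 40.773 mm
Pe = 0.68 × 11.5 = 7.820 mm
D − Pe = 40.773 − 7.820 = 32.953 mm
Gross irrigation = 32.953 / 0.60 = 54.922 mm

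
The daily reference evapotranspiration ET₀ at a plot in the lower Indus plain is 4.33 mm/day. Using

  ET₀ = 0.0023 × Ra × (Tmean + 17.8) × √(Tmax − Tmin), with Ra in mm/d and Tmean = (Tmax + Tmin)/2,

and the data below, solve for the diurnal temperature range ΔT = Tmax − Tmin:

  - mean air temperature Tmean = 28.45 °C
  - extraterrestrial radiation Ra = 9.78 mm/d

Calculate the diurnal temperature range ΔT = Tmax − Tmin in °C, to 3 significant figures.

√ΔT = ET₀ / [0.0023 × Ra × (Tmean+17.8)] = 4.33 / (0.0023 × 9.78 × 46.25) = 4.1621
ΔT = 4.1621² = 17.323 °C

17.3 °C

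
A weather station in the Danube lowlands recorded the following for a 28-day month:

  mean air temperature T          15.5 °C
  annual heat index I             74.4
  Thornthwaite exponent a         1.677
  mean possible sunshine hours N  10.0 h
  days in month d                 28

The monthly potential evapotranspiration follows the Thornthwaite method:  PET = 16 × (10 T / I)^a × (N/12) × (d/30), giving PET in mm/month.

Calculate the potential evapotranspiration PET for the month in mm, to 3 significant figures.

10T/I = 10 × 15.5 / 74.4 = 2.0833
(10T/I)^a = 2.0833^1.677 = 3.4241
Uncorrected PET = 16 × 3.4241 = 54.786 mm
Correction = (N/12)(d/30) = (10.0/12)(28/30) = 0.7778
PET = 54.786 × 0.7778 = 42.613 mm/month

42.6 mm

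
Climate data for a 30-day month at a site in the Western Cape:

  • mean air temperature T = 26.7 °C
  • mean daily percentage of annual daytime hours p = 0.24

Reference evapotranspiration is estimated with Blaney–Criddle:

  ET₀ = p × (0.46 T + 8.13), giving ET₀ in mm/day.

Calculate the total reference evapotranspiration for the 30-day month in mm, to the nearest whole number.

147 mm

ET₀ = 0.24 × (0.46 × 26.7 + 8.13) = 0.24 × 20.412 = 4.8989 mm/d
Monthly total = 4.8989 × 30 = 146.967 mm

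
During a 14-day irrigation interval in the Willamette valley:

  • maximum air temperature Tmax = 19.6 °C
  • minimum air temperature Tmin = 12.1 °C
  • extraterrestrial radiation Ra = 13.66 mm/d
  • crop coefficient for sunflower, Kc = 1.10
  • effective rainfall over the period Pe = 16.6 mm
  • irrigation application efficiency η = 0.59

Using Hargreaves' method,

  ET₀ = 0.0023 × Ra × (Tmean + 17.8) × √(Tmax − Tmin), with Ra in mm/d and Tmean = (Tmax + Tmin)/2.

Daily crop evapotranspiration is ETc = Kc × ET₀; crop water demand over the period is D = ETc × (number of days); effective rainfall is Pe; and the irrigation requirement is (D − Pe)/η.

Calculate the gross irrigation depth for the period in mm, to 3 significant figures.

Tmean = (19.6 + 12.1)/2 = 15.85 °C
ET₀ = 0.0023 × 13.66 × (15.85 + 17.8) × √7.5 = 0.0023 × 13.66 × 33.65 × 2.7386 = 2.8953 mm/d
ETc = Kc × ET₀ = 1.10 × 2.8953 = 3.1848 mm/d
Crop demand D = ETc × 14 d = 3.1848 × 14 = 44.587 mm
D − Pe = 44.587 − 16.6 = 27.987 mm
Gross irrigation = 27.987 / 0.59 = 47.436 mm

47.4 mm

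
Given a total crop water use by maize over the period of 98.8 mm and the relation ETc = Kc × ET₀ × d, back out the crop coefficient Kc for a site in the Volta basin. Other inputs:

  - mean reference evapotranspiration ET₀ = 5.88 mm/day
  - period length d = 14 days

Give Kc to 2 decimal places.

1.20

ETc = Kc × ET₀ × d  ⇒  Kc = ETc / (ET₀ × d)
Kc = 98.8 / (5.88 × 14) = 98.8 / 82.32 = 1.2002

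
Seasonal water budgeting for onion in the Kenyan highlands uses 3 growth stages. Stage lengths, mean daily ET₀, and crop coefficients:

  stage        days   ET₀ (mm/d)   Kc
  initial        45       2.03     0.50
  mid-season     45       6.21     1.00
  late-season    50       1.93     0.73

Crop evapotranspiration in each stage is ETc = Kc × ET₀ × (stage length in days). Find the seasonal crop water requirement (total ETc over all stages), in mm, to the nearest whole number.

396 mm

initial: 0.50 × 2.03 × 45 = 45.68 mm
mid-season: 1.00 × 6.21 × 45 = 279.45 mm
late-season: 0.73 × 1.93 × 50 = 70.45 mm
Seasonal total = 395.58 mm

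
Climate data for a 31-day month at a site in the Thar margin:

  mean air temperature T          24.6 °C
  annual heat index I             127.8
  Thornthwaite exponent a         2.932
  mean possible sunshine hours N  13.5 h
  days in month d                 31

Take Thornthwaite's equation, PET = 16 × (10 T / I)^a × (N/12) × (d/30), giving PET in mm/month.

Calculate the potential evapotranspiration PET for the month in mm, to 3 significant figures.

10T/I = 10 × 24.6 / 127.8 = 1.9249
(10T/I)^a = 1.9249^2.932 = 6.8216
Uncorrected PET = 16 × 6.8216 = 109.146 mm
Correction = (N/12)(d/30) = (13.5/12)(31/30) = 1.1625
PET = 109.146 × 1.1625 = 126.882 mm/month

127 mm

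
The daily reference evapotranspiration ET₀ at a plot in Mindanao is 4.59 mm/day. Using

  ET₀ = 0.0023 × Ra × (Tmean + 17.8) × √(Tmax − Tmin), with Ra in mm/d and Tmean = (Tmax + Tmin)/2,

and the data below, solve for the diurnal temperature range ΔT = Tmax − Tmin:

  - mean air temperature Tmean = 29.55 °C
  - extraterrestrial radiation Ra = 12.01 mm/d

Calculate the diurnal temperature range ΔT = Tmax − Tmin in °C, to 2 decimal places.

12.32 °C

√ΔT = ET₀ / [0.0023 × Ra × (Tmean+17.8)] = 4.59 / (0.0023 × 12.01 × 47.35) = 3.5093
ΔT = 3.5093² = 12.315 °C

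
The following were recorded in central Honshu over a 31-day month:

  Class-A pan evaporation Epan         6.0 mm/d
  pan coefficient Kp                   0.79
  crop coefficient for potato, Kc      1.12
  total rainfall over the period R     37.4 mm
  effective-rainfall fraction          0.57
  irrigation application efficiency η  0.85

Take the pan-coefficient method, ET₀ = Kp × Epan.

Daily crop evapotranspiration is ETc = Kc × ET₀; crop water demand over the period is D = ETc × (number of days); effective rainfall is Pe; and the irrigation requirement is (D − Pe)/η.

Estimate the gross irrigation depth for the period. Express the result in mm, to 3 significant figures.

169 mm

ET₀ = 0.79 × 6.0 = 4.7400 mm/d
ETc = Kc × ET₀ = 1.12 × 4.7400 = 5.3088 mm/d
Crop demand D = ETc × 31 d = 5.3088 × 31 = 164.573 mm
Pe = 0.57 × 37.4 = 21.318 mm
D − Pe = 164.573 − 21.318 = 143.255 mm
Gross irrigation = 143.255 / 0.85 = 168.535 mm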